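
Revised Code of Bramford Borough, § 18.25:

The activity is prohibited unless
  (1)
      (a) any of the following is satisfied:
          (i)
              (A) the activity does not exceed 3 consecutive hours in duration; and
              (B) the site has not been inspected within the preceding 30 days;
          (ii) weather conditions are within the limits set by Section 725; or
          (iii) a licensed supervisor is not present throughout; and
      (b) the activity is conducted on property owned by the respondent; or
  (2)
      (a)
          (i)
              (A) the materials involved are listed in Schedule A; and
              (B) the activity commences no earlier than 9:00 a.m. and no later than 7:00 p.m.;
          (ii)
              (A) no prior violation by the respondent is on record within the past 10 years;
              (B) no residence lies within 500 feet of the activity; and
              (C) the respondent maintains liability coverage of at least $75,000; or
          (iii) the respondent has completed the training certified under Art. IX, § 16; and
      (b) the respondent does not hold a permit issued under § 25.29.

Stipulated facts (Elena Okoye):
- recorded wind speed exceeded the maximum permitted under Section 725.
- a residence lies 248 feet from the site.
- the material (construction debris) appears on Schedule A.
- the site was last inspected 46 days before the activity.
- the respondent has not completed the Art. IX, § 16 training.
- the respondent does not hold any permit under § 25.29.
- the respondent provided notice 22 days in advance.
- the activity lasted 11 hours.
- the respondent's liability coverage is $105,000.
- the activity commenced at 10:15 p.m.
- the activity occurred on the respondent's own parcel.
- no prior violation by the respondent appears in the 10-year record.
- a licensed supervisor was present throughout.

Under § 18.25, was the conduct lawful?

No — unlawful.

(A) ≤ 3 hrs duration — not met.
(B) not (site inspected) — met.
(i): F AND T → false.
(ii) weather ok — not satisfied.
(iii) not (supervisor present) — not satisfied.
So (a) is not satisfied (F OR F OR F).
(b) own property — holds.
(1): F AND T → false.
(A) Schedule A material — met.
(B) start within hours — not satisfied.
So (i) is not satisfied (T AND F).
(A) no prior violation — satisfied.
(B) no residence in 500 ft — not met.
(C) coverage ≥ $75,000 — met.
(ii) = T AND F AND T = false.
(iii) training certified — not met.
(a): F OR F OR F → false.
(b) not (holds permit) — holds.
(2): F AND T → false.
Overall = F OR F = false.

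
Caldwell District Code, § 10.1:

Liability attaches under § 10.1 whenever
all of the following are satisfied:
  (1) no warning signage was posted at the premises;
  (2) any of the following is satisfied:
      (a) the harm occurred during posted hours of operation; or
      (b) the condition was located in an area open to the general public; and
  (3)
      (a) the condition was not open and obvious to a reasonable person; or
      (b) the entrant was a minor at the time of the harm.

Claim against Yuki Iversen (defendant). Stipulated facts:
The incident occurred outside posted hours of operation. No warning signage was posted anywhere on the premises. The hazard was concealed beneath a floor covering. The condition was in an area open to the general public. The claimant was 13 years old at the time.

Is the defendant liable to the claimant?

(1) no signage posted — holds.
(a) during posted hours — not met.
(b) public area — satisfied.
(2) = F OR T = true.
(a) not open/obvious — holds.
(b) entrant a minor — holds.
So (3) is satisfied (T OR T).
Overall: T AND T AND T → true.

Yes — liable.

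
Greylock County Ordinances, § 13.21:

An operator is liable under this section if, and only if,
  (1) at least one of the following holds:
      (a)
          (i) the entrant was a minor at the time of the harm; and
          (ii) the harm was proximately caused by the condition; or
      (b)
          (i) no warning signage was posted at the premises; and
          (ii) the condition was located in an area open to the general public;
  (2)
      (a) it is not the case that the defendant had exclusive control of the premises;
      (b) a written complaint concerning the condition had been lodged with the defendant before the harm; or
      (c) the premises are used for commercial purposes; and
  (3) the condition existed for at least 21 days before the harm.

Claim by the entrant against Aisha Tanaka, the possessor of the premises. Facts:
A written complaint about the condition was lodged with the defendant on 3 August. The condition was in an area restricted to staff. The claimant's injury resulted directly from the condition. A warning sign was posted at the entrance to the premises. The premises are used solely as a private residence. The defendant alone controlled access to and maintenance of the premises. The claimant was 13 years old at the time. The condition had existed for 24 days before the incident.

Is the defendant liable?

(i) entrant a minor — met.
(ii) proximate cause — satisfied.
(a) = T AND T = true.
(i) no signage posted — not met.
(ii) public area — not met.
(b): F AND F → false.
(1) = T OR F = true.
(a) not (exclusive control) — fails.
(b) complaint lodged — met.
(c) commercial use — not met.
(2) = F OR T OR F = true.
(3) condition ≥21 days old — met.
Overall = T AND T AND T = true.

Yes — liable.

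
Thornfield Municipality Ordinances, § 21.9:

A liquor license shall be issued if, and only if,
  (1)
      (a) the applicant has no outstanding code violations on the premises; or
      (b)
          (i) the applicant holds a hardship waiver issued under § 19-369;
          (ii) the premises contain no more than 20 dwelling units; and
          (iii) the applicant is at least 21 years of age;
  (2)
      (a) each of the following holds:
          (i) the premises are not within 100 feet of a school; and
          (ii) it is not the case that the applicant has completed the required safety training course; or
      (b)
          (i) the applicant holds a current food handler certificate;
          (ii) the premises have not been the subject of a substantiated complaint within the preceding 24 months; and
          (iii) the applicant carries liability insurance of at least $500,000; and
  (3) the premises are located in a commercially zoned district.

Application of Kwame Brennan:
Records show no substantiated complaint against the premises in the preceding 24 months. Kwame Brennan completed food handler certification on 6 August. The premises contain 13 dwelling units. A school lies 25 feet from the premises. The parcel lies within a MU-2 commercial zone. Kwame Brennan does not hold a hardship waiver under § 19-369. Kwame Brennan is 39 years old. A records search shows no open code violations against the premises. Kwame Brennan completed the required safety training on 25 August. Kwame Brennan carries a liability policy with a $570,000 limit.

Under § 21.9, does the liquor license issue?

Yes — granted.

(a) no code violations — met.
(i) hardship waiver — fails.
(ii) ≤ 20 units — met.
(iii) age ≥ 21 — met.
(b) = F AND T AND T = false.
(1) = T OR F = true.
(i) ≥100 ft from school — fails.
(ii) not (safety training) — fails.
So (a) is not satisfied (F AND F).
(i) food handler cert. — holds.
(ii) no complaint in 24 mo. — holds.
(iii) insurance ≥ $500,000 — holds.
(b): T AND T AND T → true.
(2): F OR T → true.
(3) commercially zoned — satisfied.
So Overall is satisfied (T AND T AND T).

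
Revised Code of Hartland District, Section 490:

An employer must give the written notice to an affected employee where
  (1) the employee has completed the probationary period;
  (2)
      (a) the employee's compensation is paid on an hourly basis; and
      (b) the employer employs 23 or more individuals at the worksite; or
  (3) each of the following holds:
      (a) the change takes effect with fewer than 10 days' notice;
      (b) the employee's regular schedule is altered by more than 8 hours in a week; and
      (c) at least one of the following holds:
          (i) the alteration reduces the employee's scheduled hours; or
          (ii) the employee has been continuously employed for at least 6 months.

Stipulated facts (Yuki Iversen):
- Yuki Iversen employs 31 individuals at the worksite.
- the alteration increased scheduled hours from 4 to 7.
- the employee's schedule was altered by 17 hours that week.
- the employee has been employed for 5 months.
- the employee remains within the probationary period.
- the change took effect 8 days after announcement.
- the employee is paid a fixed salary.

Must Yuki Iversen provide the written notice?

No — not required.

(1) past probation — fails.
(a) hourly-paid — not satisfied.
(b) ≥ 23 at site — holds.
So (2) is not satisfied (F AND T).
(a) < 10 days' notice — met.
(b) schedule shift > 8h — met.
(i) hours reduced — fails.
(ii) tenure ≥ 6 mo. — not satisfied.
(c): F OR F → false.
(3): T AND T AND F → false.
So Overall is not satisfied (F OR F OR F).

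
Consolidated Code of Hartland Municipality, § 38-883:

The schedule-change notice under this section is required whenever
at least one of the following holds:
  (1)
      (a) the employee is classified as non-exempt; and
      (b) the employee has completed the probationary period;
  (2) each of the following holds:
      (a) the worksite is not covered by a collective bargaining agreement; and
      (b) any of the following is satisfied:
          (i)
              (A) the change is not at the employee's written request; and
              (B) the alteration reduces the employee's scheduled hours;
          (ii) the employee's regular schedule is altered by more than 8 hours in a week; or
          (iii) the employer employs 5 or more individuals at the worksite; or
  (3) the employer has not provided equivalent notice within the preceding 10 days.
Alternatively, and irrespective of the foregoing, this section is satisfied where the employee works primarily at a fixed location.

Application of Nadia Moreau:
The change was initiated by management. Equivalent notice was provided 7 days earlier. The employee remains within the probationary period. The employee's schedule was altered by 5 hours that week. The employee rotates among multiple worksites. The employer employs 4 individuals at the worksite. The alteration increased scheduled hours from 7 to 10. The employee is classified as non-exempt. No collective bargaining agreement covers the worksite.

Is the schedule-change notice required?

No — not required.

(a) non-exempt — holds.
(b) past probation — not met.
So (1) is not satisfied (T AND F).
(a) no CBA — holds.
(A) not employee-requested — holds.
(B) hours reduced — not met.
So (i) is not satisfied (T AND F).
(ii) schedule shift > 8h — not satisfied.
(iii) ≥ 5 at site — not met.
(b): F OR F OR F → false.
So (2) is not satisfied (T AND F).
(3) no recent notice — not satisfied.
Overall = F OR F OR F = false.
Exception (fixed location) — not satisfied.
Result: main false OR exception false → false.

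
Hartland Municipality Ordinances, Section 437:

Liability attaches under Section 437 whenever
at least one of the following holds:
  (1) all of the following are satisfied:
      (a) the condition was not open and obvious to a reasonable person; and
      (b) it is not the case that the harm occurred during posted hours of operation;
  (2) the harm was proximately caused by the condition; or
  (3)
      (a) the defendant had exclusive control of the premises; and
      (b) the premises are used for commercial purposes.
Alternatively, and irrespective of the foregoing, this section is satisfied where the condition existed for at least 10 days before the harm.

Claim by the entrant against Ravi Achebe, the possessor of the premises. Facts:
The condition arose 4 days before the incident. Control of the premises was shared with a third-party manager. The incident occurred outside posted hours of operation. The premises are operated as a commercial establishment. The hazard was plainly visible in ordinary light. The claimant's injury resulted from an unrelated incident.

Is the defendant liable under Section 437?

(a) not open/obvious — not satisfied.
(b) not (during posted hours) — met.
(1): F AND T → false.
(2) proximate cause — fails.
(a) exclusive control — fails.
(b) commercial use — satisfied.
(3): F AND T → false.
So Overall is not satisfied (F OR F OR F).
Exception (condition ≥10 days old) — not satisfied.
Result: main false OR exception false → false.

No — not liable.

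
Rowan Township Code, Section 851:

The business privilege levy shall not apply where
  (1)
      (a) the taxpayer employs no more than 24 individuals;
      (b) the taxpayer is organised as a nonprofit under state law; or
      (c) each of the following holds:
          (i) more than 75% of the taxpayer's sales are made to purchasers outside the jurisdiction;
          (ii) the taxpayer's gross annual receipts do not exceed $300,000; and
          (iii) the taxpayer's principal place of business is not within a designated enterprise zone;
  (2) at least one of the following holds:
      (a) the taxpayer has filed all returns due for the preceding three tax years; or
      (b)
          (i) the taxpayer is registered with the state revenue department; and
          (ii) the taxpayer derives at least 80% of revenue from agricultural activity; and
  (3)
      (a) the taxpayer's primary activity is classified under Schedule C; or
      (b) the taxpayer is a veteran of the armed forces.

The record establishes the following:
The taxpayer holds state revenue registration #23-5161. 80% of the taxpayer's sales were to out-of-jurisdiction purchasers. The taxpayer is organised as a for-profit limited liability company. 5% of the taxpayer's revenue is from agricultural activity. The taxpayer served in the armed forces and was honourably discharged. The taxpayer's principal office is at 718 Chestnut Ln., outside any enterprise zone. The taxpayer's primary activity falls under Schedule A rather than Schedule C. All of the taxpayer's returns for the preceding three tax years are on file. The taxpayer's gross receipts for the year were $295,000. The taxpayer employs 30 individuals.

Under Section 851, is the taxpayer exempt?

Yes — exempt.

(a) ≤ 24 employees — fails.
(b) nonprofit — not met.
(i) >75% out-of-jur. sales — satisfied.
(ii) receipts ≤ $300,000 — holds.
(iii) not (in enterprise zone) — holds.
So (c) is satisfied (T AND T AND T).
(1): F OR F OR T → true.
(a) returns current — satisfied.
(i) state-registered — satisfied.
(ii) ≥80% agricultural — fails.
(b): T AND F → false.
So (2) is satisfied (T OR F).
(a) Schedule C activity — not satisfied.
(b) veteran — met.
(3): F OR T → true.
Overall = T AND T AND T = true.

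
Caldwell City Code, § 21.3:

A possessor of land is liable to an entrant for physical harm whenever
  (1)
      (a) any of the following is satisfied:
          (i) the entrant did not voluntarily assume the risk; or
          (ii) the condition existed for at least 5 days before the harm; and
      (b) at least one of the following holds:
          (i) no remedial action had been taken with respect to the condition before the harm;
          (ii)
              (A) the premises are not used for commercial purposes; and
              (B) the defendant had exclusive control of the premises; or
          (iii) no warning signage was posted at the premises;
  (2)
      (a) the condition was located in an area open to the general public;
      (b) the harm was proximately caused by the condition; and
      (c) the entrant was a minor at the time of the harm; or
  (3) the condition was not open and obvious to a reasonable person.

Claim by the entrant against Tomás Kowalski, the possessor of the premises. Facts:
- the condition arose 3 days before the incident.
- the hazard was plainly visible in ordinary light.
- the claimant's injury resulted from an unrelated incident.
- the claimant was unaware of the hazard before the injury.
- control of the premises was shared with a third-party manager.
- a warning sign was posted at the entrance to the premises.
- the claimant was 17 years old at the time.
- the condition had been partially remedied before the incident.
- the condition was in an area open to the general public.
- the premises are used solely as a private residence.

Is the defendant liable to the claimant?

(i) no assumed risk — satisfied.
(ii) condition ≥5 days old — not satisfied.
(a): T OR F → true.
(i) no remedial action — not met.
(A) not (commercial use) — met.
(B) exclusive control — not met.
(ii): T AND F → false.
(iii) no signage posted — not met.
(b) = F OR F OR F = false.
(1) = T AND F = false.
(a) public area — holds.
(b) proximate cause — not satisfied.
(c) entrant a minor — holds.
(2): T AND F AND T → false.
(3) not open/obvious — not satisfied.
Overall = F OR F OR F = false.

No — not liable.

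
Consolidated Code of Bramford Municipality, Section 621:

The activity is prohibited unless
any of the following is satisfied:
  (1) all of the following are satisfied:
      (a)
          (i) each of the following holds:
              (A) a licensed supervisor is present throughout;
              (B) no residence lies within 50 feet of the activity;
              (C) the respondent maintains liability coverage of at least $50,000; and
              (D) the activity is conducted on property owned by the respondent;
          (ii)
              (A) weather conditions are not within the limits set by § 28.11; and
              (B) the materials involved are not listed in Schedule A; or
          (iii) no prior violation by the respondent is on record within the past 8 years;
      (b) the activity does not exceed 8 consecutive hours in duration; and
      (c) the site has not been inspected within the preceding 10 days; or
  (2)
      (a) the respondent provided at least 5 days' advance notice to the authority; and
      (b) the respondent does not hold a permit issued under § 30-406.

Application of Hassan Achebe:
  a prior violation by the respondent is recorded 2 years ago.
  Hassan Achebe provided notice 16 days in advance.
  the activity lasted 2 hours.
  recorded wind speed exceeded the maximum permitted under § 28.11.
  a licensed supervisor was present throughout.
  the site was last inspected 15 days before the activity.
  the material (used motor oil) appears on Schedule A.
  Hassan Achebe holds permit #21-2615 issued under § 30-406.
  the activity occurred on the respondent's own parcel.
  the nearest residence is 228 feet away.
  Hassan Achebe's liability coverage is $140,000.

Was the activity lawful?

(A) supervisor present — holds.
(B) no residence in 50 ft — holds.
(C) coverage ≥ $50,000 — met.
(D) own property — holds.
So (i) is satisfied (T AND T AND T AND T).
(A) not (weather ok) — holds.
(B) not (Schedule A material) — not satisfied.
(ii): T AND F → false.
(iii) no prior violation — fails.
So (a) is satisfied (T OR F OR F).
(b) ≤ 8 hrs duration — holds.
(c) not (site inspected) — holds.
(1): T AND T AND T → true.
(a) ≥5 days' notice — holds.
(b) not (holds permit) — not met.
(2): T AND F → false.
So Overall is satisfied (T OR F).

Yes — lawful.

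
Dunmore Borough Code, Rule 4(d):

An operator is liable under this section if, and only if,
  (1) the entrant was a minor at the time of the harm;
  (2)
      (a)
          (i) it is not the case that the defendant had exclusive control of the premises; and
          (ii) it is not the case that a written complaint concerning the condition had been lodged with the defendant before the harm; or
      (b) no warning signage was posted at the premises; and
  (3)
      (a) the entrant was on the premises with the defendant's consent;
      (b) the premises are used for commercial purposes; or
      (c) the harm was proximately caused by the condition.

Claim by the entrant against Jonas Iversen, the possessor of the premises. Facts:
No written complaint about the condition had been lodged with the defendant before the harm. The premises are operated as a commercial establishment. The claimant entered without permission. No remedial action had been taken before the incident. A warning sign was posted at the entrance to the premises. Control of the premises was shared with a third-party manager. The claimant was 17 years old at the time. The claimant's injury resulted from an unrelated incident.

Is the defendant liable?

Yes — liable.

(1) entrant a minor — holds.
(i) not (exclusive control) — met.
(ii) not (complaint lodged) — satisfied.
(a) = T AND T = true.
(b) no signage posted — not met.
(2) = T OR F = true.
(a) consent to enter — not satisfied.
(b) commercial use — met.
(c) proximate cause — not met.
(3): F OR T OR F → true.
Overall: T AND T AND T → true.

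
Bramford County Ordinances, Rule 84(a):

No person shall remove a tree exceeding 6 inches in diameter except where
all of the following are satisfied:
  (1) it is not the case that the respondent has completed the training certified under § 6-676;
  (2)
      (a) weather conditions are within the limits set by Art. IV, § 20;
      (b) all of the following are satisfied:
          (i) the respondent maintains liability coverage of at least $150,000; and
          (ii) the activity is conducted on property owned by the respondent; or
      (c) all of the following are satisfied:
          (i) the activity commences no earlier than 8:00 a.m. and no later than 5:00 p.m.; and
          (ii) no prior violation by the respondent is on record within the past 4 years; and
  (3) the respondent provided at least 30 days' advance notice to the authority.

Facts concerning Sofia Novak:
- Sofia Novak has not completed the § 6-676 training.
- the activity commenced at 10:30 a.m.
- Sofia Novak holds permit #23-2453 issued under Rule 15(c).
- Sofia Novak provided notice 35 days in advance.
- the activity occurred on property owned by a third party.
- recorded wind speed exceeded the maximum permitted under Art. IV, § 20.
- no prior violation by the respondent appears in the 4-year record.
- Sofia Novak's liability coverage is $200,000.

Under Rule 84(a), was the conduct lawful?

(1) not (training certified) — holds.
(a) weather ok — not met.
(i) coverage ≥ $150,000 — satisfied.
(ii) own property — fails.
So (b) is not satisfied (T AND F).
(i) start within hours — met.
(ii) no prior violation — met.
(c): T AND T → true.
So (2) is satisfied (F OR F OR T).
(3) ≥30 days' notice — satisfied.
So Overall is satisfied (T AND T AND T).

Yes — lawful.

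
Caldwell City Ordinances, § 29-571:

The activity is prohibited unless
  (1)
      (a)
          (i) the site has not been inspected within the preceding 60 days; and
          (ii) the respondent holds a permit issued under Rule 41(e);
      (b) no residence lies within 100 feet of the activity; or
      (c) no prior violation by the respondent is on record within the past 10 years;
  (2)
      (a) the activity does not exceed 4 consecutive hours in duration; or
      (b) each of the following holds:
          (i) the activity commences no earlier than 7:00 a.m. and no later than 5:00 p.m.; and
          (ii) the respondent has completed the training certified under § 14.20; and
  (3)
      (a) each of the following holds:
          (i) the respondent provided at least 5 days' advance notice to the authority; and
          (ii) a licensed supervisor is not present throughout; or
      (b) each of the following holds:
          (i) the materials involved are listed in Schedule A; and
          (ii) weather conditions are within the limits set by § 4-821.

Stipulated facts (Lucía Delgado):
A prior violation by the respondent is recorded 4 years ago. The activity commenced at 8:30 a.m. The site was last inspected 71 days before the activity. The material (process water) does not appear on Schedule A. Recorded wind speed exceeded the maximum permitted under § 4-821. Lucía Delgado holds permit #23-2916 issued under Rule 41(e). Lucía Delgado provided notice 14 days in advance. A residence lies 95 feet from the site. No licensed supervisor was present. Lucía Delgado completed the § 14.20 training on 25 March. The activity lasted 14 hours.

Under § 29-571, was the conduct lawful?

(i) not (site inspected) — satisfied.
(ii) holds permit — met.
(a) = T AND T = true.
(b) no residence in 100 ft — not met.
(c) no prior violation — not met.
(1) = T OR F OR F = true.
(a) ≤ 4 hrs duration — not met.
(i) start within hours — satisfied.
(ii) training certified — satisfied.
(b): T AND T → true.
(2): F OR T → true.
(i) ≥5 days' notice — satisfied.
(ii) not (supervisor present) — holds.
So (a) is satisfied (T AND T).
(i) Schedule A material — not met.
(ii) weather ok — not met.
(b): F AND F → false.
(3) = T OR F = true.
Overall: T AND T AND T → true.

Yes — lawful.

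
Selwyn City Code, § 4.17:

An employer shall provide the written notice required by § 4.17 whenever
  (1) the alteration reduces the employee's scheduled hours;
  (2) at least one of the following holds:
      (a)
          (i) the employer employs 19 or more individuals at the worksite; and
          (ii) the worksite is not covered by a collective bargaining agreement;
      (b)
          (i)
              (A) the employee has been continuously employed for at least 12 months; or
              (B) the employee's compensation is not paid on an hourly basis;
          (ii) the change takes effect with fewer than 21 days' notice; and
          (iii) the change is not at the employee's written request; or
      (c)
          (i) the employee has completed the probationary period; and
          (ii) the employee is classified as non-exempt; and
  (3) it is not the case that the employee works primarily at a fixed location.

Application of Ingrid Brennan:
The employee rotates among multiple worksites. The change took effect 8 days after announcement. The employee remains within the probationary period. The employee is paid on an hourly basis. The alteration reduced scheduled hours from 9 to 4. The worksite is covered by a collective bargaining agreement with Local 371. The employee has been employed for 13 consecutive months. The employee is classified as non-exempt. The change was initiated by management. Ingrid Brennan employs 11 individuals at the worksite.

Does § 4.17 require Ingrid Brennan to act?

(1) hours reduced — satisfied.
(i) ≥ 19 at site — not met.
(ii) no CBA — not satisfied.
So (a) is not satisfied (F AND F).
(A) tenure ≥ 12 mo. — met.
(B) not (hourly-paid) — fails.
(i): T OR F → true.
(ii) < 21 days' notice — holds.
(iii) not employee-requested — satisfied.
So (b) is satisfied (T AND T AND T).
(i) past probation — not met.
(ii) non-exempt — met.
(c) = F AND T = false.
(2): F OR T OR F → true.
(3) not (fixed location) — holds.
Overall = T AND T AND T = true.

Yes — required.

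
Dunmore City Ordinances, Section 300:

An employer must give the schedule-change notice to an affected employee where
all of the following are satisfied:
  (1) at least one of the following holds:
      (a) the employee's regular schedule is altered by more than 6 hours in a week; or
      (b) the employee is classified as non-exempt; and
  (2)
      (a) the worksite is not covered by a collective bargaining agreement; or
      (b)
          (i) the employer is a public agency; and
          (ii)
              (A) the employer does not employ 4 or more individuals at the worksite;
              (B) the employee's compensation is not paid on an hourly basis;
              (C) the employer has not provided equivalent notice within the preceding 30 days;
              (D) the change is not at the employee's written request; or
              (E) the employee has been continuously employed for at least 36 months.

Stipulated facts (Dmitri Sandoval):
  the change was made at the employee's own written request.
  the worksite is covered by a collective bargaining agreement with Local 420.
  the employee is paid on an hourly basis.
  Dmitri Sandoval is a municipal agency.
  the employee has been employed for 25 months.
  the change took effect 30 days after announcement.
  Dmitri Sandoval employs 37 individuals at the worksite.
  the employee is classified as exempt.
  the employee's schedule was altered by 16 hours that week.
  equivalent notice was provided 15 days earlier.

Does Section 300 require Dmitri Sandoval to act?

(a) schedule shift > 6h — satisfied.
(b) non-exempt — not satisfied.
So (1) is satisfied (T OR F).
(a) no CBA — not satisfied.
(i) public agency — satisfied.
(A) not (≥ 4 at site) — not met.
(B) not (hourly-paid) — not satisfied.
(C) no recent notice — fails.
(D) not employee-requested — not satisfied.
(E) tenure ≥ 36 mo. — not satisfied.
(ii): F OR F OR F OR F OR F → false.
(b) = T AND F = false.
(2): F OR F → false.
Overall = T AND F = false.

No — not required.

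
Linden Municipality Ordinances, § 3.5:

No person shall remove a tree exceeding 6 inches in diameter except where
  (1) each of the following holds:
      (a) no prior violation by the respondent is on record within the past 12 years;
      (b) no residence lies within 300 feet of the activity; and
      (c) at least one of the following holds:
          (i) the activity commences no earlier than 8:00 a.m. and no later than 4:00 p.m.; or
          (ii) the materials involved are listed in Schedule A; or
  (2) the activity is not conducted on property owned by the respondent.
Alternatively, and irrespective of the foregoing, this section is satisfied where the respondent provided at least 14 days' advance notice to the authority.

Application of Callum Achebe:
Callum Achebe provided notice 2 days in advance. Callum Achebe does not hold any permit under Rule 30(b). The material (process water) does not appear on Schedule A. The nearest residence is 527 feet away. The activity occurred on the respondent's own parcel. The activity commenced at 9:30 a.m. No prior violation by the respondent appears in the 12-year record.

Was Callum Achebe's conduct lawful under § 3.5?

Yes — lawful.

(a) no prior violation — satisfied.
(b) no residence in 300 ft — holds.
(i) start within hours — satisfied.
(ii) Schedule A material — fails.
(c) = T OR F = true.
So (1) is satisfied (T AND T AND T).
(2) not (own property) — not satisfied.
Overall: T OR F → true.
Exception (≥14 days' notice) — not satisfied.
Result: main true OR exception false → true.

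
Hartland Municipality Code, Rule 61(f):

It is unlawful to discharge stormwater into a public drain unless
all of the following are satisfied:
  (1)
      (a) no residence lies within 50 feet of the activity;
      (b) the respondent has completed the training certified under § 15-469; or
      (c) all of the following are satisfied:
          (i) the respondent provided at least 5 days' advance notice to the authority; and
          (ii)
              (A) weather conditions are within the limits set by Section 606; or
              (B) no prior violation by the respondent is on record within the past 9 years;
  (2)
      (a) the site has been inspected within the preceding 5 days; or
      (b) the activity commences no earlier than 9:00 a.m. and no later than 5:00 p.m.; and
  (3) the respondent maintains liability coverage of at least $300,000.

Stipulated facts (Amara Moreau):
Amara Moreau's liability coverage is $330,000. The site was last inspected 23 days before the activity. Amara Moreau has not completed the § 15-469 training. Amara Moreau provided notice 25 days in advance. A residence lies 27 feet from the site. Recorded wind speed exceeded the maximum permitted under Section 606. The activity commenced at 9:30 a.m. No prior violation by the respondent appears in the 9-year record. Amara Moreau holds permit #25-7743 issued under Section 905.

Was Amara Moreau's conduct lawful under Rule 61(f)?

(a) no residence in 50 ft — not met.
(b) training certified — fails.
(i) ≥5 days' notice — holds.
(A) weather ok — not met.
(B) no prior violation — holds.
So (ii) is satisfied (F OR T).
So (c) is satisfied (T AND T).
So (1) is satisfied (F OR F OR T).
(a) site inspected — not met.
(b) start within hours — satisfied.
So (2) is satisfied (F OR T).
(3) coverage ≥ $300,000 — met.
Overall = T AND T AND T = true.

Yes — lawful.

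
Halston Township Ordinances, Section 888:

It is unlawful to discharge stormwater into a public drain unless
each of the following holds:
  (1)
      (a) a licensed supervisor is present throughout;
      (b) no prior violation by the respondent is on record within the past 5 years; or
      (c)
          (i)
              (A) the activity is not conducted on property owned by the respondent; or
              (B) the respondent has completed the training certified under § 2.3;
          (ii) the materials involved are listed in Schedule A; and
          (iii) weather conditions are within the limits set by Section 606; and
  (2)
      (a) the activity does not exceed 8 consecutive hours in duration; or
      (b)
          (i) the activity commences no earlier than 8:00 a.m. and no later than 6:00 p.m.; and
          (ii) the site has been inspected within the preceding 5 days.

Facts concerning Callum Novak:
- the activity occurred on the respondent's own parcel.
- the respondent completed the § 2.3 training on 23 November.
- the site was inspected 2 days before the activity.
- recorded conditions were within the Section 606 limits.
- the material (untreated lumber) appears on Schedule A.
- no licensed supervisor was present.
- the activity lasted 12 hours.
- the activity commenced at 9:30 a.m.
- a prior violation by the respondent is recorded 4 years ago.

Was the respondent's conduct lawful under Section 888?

(a) supervisor present — not satisfied.
(b) no prior violation — not met.
(A) not (own property) — not satisfied.
(B) training certified — met.
So (i) is satisfied (F OR T).
(ii) Schedule A material — met.
(iii) weather ok — holds.
(c): T AND T AND T → true.
(1): F OR F OR T → true.
(a) ≤ 8 hrs duration — not met.
(i) start within hours — holds.
(ii) site inspected — met.
So (b) is satisfied (T AND T).
(2): F OR T → true.
Overall = T AND T = true.

Yes — lawful.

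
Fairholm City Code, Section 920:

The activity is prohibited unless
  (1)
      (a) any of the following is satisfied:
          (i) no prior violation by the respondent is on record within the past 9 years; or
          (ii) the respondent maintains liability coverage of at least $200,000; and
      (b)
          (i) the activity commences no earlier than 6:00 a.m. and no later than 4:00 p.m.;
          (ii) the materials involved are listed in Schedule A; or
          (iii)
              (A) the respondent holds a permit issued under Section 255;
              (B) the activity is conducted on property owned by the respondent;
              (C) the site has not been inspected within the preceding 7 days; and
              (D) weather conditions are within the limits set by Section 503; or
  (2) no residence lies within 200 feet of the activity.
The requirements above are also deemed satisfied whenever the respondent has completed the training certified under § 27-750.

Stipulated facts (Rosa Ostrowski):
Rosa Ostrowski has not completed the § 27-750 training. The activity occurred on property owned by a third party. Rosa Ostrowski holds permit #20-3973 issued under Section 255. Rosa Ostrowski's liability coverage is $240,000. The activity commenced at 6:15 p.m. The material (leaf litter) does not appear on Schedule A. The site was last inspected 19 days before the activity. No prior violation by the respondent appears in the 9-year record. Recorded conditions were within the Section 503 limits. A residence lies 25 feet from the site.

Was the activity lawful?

(i) no prior violation — met.
(ii) coverage ≥ $200,000 — satisfied.
(a): T OR T → true.
(i) start within hours — fails.
(ii) Schedule A material — fails.
(A) holds permit — met.
(B) own property — not satisfied.
(C) not (site inspected) — holds.
(D) weather ok — met.
So (iii) is not satisfied (T AND F AND T AND T).
So (b) is not satisfied (F OR F OR F).
(1) = T AND F = false.
(2) no residence in 200 ft — fails.
Overall = F OR F = false.
Exception (training certified) — not satisfied.
Result: main false OR exception false → false.

No — unlawful.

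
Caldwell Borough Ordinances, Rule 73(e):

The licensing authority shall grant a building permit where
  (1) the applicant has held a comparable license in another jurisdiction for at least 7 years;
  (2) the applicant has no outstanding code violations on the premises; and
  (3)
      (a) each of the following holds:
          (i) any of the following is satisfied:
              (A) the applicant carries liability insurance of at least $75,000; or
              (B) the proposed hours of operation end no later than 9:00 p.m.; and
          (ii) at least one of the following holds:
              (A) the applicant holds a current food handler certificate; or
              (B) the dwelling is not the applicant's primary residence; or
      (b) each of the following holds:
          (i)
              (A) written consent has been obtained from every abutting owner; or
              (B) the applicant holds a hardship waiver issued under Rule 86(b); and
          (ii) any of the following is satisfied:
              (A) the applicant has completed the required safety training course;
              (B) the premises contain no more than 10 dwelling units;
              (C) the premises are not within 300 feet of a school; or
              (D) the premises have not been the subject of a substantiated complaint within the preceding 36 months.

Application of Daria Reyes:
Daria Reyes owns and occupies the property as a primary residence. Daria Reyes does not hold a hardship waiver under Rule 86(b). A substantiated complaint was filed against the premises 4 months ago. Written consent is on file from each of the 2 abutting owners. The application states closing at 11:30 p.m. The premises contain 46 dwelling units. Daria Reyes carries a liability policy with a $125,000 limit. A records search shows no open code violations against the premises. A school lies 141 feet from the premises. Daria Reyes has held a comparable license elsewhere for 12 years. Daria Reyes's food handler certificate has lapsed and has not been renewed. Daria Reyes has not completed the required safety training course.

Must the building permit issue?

No — denied.

(1) prior license ≥ 7 yr — holds.
(2) no code violations — met.
(A) insurance ≥ $75,000 — holds.
(B) closes by 9 p.m. — not met.
(i) = T OR F = true.
(A) food handler cert. — not met.
(B) not (primary residence) — not satisfied.
(ii) = F OR F = false.
So (a) is not satisfied (T AND F).
(A) all abutters consent — met.
(B) hardship waiver — not satisfied.
So (i) is satisfied (T OR F).
(A) safety training — fails.
(B) ≤ 10 units — fails.
(C) ≥300 ft from school — not satisfied.
(D) no complaint in 36 mo. — not met.
(ii): F OR F OR F OR F → false.
(b): T AND F → false.
(3): F OR F → false.
So Overall is not satisfied (T AND T AND F).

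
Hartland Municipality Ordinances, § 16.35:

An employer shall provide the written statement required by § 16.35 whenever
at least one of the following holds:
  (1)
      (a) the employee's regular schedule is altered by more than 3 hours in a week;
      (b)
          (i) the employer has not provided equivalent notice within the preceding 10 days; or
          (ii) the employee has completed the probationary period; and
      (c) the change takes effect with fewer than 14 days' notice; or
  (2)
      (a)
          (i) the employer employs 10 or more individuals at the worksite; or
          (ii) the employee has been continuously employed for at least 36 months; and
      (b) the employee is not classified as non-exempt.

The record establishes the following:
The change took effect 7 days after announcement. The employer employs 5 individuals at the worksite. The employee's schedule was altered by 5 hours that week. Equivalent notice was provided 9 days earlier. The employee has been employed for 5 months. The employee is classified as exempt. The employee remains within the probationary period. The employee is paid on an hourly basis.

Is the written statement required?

No — not required.

(a) schedule shift > 3h — met.
(i) no recent notice — not met.
(ii) past probation — not satisfied.
So (b) is not satisfied (F OR F).
(c) < 14 days' notice — satisfied.
(1) = T AND F AND T = false.
(i) ≥ 10 at site — not satisfied.
(ii) tenure ≥ 36 mo. — fails.
(a) = F OR F = false.
(b) not (non-exempt) — holds.
(2) = F AND T = false.
Overall: F OR F → false.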